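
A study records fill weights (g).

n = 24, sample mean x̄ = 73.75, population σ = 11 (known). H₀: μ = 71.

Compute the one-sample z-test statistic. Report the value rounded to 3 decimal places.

test statistic = 1.225

SE = σ/√n = 11/√24 = 2.2454
z = (x̄−μ₀)/SE = (73.75−71)/2.2454 = 1.2247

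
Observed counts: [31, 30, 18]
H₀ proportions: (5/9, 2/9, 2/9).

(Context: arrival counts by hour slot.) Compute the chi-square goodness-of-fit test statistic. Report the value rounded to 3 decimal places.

n = 79; E_i = n·p_i = [43.89, 17.56, 17.56]
χ² = (31−43.89)²/43.89 + (30−17.56)²/17.56 + (18−17.56)²/17.56 = 12.6177
df = 2

test statistic = 12.618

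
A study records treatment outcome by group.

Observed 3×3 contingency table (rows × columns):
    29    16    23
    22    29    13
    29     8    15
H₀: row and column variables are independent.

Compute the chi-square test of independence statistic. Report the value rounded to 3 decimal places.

Row totals [68, 64, 52], col totals [80, 53, 51], n=184
χ² = (29−29.57)²/29.57 + (16−19.59)²/19.59 + (23−18.85)²/18.85 + (22−27.83)²/27.83 + (29−18.43)²/18.43 + (13−17.74)²/17.74 + (29−22.61)²/22.61 + (8−14.98)²/14.98 + (15−14.41)²/14.41 = 15.2052
df = 4

test statistic = 15.205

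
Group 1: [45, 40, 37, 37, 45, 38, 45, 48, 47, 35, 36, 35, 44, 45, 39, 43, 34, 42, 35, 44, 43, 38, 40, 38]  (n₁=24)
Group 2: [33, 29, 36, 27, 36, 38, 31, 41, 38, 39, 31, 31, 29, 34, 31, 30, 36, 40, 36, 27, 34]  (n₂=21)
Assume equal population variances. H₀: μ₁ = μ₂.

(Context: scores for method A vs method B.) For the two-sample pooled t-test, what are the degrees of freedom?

degrees of freedom = 43

df = n₁ + n₂ − 2 = 24 + 21 − 2 = 43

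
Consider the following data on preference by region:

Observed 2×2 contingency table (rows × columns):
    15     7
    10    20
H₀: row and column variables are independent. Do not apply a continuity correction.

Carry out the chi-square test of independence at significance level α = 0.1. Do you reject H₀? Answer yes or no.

reject H₀: yes

Row totals [22, 30], col totals [25, 27], n=52
χ² = (15−10.58)²/10.58 + (7−11.42)²/11.42 + (10−14.42)²/14.42 + (20−15.58)²/15.58 = 6.1746
df = 1
p-value (upper-tail) = 0.01296
At α=0.1: p < α → reject H₀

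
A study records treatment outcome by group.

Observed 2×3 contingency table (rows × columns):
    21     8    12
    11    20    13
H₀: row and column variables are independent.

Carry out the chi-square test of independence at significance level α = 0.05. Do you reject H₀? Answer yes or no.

Row totals [41, 44], col totals [32, 28, 25], n=85
χ² = (21−15.44)²/15.44 + (8−13.51)²/13.51 + (12−12.06)²/12.06 + (11−16.56)²/16.56 + (20−14.49)²/14.49 + (13−12.94)²/12.94 = 8.2122
df = 2
p-value (upper-tail) = 0.01647
At α=0.05: p < α → reject H₀

reject H₀: yes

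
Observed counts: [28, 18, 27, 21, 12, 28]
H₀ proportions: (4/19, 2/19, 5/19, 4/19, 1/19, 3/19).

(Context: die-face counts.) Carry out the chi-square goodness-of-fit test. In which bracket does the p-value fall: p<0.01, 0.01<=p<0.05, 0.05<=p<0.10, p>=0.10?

p-value bracket: 0.05<=p<0.10

n = 134; E_i = n·p_i = [28.21, 14.11, 35.26, 28.21, 7.05, 21.16]
χ² = (28−28.21)²/28.21 + (18−14.11)²/14.11 + (27−35.26)²/35.26 + (21−28.21)²/28.21 + (12−7.05)²/7.05 + (28−21.16)²/21.16 = 10.5394
df = 5
p-value (upper-tail) = 0.06132
→ bracket: 0.05<=p<0.10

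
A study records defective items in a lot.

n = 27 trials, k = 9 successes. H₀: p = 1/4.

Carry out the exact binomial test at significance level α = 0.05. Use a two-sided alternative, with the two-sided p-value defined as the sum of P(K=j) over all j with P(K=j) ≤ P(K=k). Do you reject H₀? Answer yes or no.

Exact binomial: n=27, k=9, p₀=1/4=0.2500
P(X=j) = C(n,j)·p₀^j·(1−p₀)^(n−j); p = Σ P(X=j) over j with P(X=j) ≤ P(X=9)
p-value (two-sided) = 0.37237
At α=0.05: p ≥ α → fail to reject H₀

reject H₀: no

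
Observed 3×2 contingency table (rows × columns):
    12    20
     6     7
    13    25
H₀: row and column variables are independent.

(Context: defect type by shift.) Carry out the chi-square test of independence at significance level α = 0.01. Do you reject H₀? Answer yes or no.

reject H₀: no

Row totals [32, 13, 38], col totals [31, 52], n=83
χ² = (12−11.95)²/11.95 + (20−20.05)²/20.05 + (6−4.86)²/4.86 + (7−8.14)²/8.14 + (13−14.19)²/14.19 + (25−23.81)²/23.81 = 0.5910
df = 2
p-value (upper-tail) = 0.74417
At α=0.01: p ≥ α → fail to reject H₀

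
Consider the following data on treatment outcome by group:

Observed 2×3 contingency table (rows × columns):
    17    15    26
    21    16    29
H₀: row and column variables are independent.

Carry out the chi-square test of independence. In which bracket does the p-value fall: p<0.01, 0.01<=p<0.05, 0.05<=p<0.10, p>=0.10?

p-value bracket: p>=0.10

Row totals [58, 66], col totals [38, 31, 55], n=124
χ² = (17−17.77)²/17.77 + (15−14.50)²/14.50 + (26−25.73)²/25.73 + (21−20.23)²/20.23 + (16−16.50)²/16.50 + (29−29.27)²/29.27 = 0.1012
df = 2
p-value (upper-tail) = 0.95064
→ bracket: p>=0.10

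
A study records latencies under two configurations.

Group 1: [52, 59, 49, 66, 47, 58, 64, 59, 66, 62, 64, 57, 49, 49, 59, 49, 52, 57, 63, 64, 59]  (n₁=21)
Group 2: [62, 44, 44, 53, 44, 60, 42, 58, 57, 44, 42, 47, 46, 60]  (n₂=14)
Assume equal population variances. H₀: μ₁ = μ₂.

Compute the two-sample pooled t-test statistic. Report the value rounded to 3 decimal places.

test statistic = 3.008

x̄₁=57.333, s₁=6.288, n₁=21
x̄₂=50.214, s₂=7.658, n₂=14
s_p² = [20·6.288² + 13·7.658²]/33 = 47.0613
SE = √(s_p²·(1/21+1/14)) = 2.3670
t = (57.333−50.214)/2.3670 = 3.0077
df = 33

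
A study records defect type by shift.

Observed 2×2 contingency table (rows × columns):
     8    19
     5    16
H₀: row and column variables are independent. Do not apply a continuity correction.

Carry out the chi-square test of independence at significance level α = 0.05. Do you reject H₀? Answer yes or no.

reject H₀: no

Row totals [27, 21], col totals [13, 35], n=48
χ² = (8−7.31)²/7.31 + (19−19.69)²/19.69 + (5−5.69)²/5.69 + (16−15.31)²/15.31 = 0.2026
df = 1
p-value (upper-tail) = 0.65262
At α=0.05: p ≥ α → fail to reject H₀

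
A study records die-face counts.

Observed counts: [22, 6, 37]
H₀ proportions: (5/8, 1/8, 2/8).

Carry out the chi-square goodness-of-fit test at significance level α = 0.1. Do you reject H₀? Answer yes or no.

n = 65; E_i = n·p_i = [40.62, 8.12, 16.25]
χ² = (22−40.62)²/40.62 + (6−8.12)²/8.12 + (37−16.25)²/16.25 = 35.5908
df = 2
p-value (upper-tail) = 0.00000
At α=0.1: p < α → reject H₀

reject H₀: yes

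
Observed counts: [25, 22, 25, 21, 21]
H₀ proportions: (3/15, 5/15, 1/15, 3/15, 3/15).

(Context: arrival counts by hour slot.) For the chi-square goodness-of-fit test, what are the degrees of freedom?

degrees of freedom = 4

df = k − 1 = 5 − 1 = 4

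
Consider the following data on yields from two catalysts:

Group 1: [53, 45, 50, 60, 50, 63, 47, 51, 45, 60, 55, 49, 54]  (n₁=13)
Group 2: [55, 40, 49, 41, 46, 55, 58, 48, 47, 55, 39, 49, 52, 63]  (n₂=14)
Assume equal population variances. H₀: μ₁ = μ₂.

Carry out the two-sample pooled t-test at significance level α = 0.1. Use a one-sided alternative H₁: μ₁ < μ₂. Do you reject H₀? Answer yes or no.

reject H₀: no

x̄₁=52.462, s₁=5.782, n₁=13
x̄₂=49.786, s₂=7.040, n₂=14
s_p² = [12·5.782² + 13·7.040²]/25 = 41.8235
SE = √(s_p²·(1/13+1/14)) = 2.4909
t = (52.462−49.786)/2.4909 = 1.0742
df = 25
p-value (one-sided, H₁ less) = 0.85351
At α=0.1: p ≥ α → fail to reject H₀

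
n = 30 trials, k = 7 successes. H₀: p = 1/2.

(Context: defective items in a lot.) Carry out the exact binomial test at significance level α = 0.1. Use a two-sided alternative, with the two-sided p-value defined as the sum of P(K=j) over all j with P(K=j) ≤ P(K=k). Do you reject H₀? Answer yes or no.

reject H₀: yes

Exact binomial: n=30, k=7, p₀=1/2=0.5000
P(X=j) = C(n,j)·p₀^j·(1−p₀)^(n−j); p = Σ P(X=j) over j with P(X=j) ≤ P(X=7)
p-value (two-sided) = 0.00522
At α=0.1: p < α → reject H₀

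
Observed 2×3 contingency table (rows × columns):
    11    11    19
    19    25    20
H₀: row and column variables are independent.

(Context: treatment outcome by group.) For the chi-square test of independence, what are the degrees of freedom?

degrees of freedom = 2

df = (r−1)(c−1) = (2−1)·(3−1) = 2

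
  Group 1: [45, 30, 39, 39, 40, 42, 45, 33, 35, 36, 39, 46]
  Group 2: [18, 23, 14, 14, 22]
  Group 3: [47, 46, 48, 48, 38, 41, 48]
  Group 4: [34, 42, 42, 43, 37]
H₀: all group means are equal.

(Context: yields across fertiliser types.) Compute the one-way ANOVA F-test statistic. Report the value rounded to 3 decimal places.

Group means [39.08, 18.20, 45.14, 39.60], grand mean 37.034
SSB = Σnᵢ(x̄ᵢ−x̄)² = 2317.192; SSW = ΣΣ(x−x̄ᵢ)² = 503.774
MSB = 2317.192/3 = 772.3972; MSW = 503.774/25 = 20.1510
F = MSB/MSW = 38.3306
df = (3, 25)

test statistic = 38.331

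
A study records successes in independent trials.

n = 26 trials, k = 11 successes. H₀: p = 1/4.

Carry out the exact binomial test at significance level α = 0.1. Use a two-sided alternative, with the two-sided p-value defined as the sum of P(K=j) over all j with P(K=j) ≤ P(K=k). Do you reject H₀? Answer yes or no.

reject H₀: yes

Exact binomial: n=26, k=11, p₀=1/4=0.2500
P(X=j) = C(n,j)·p₀^j·(1−p₀)^(n−j); p = Σ P(X=j) over j with P(X=j) ≤ P(X=11)
p-value (two-sided) = 0.06592
At α=0.1: p < α → reject H₀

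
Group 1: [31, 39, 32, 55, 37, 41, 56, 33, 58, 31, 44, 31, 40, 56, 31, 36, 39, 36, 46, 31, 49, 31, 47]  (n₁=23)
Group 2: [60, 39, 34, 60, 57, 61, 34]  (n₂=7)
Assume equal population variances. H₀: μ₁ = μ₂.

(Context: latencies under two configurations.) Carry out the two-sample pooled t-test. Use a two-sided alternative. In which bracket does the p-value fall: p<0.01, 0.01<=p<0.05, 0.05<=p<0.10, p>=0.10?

x̄₁=40.435, s₁=9.248, n₁=23
x̄₂=49.286, s₂=12.906, n₂=7
s_p² = [22·9.248² + 6·12.906²]/28 = 102.8957
SE = √(s_p²·(1/23+1/7)) = 4.3787
t = (40.435−49.286)/4.3787 = -2.0214
df = 28
p-value (two-sided) = 0.05290
→ bracket: 0.05<=p<0.10

p-value bracket: 0.05<=p<0.10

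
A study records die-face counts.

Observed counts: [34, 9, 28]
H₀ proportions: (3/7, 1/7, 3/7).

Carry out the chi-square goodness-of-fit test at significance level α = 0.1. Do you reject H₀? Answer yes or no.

reject H₀: no

n = 71; E_i = n·p_i = [30.43, 10.14, 30.43]
χ² = (34−30.43)²/30.43 + (9−10.14)²/10.14 + (28−30.43)²/30.43 = 0.7418
df = 2
p-value (upper-tail) = 0.69012
At α=0.1: p ≥ α → fail to reject H₀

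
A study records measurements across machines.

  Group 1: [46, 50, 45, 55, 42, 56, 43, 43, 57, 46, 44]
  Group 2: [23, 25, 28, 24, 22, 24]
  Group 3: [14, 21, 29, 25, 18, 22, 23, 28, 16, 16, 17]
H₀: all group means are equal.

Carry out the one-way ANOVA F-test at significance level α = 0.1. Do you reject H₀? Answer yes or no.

reject H₀: yes

Group means [47.91, 24.33, 20.82], grand mean 32.214
SSB = Σnᵢ(x̄ᵢ−x̄)² = 4510.835; SSW = ΣΣ(x−x̄ᵢ)² = 595.879
MSB = 4510.835/2 = 2255.4177; MSW = 595.879/25 = 23.8352
F = MSB/MSW = 94.6257
df = (2, 25)
p-value (upper-tail) = 0.00000
At α=0.1: p < α → reject H₀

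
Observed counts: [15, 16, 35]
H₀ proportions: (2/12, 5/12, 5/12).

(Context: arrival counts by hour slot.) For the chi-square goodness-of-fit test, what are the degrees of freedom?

degrees of freedom = 2

df = k − 1 = 3 − 1 = 2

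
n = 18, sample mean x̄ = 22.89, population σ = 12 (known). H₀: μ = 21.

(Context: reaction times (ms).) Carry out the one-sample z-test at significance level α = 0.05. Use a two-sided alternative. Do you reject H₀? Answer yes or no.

reject H₀: no

SE = σ/√n = 12/√18 = 2.8284
z = (x̄−μ₀)/SE = (22.89−21)/2.8284 = 0.6682
p-value (two-sided) = 0.50400
At α=0.05: p ≥ α → fail to reject H₀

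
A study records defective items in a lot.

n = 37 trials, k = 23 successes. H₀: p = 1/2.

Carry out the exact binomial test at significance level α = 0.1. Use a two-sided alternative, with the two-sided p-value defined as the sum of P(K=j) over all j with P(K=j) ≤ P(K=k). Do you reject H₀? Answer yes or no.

reject H₀: no

Exact binomial: n=37, k=23, p₀=1/2=0.5000
P(X=j) = C(n,j)·p₀^j·(1−p₀)^(n−j); p = Σ P(X=j) over j with P(X=j) ≤ P(X=23)
p-value (two-sided) = 0.18774
At α=0.1: p ≥ α → fail to reject H₀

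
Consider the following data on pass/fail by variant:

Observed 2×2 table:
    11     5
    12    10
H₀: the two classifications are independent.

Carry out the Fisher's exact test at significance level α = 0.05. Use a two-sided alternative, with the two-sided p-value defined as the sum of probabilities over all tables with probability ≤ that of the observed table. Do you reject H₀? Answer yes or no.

reject H₀: no

Margins: r₁=16, r₂=22, c₁=23, c₂=15, n=38
p_obs = C(16,11)·C(22,12)/C(38,23); sum pmf over tables with pmf ≤ p_obs
p-value (two-sided) = 0.50608
At α=0.05: p ≥ α → fail to reject H₀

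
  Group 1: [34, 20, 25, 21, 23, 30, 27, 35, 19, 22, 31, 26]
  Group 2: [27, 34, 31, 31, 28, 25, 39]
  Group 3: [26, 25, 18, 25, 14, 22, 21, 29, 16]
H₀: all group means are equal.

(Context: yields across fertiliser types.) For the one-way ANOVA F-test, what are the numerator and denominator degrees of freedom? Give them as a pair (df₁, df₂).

degrees of freedom = [2, 25]

k = 3 groups, N = 28 total
df = (k−1, N−k) = (3−1, 28−3) = (2, 25)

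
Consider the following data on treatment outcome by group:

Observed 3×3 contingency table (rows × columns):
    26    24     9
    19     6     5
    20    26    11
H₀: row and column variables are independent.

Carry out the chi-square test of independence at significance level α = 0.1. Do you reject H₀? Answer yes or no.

reject H₀: no

Row totals [59, 30, 57], col totals [65, 56, 25], n=146
χ² = (26−26.27)²/26.27 + (24−22.63)²/22.63 + (9−10.10)²/10.10 + (19−13.36)²/13.36 + (6−11.51)²/11.51 + (5−5.14)²/5.14 + (20−25.38)²/25.38 + (26−21.86)²/21.86 + (11−9.76)²/9.76 = 7.3094
df = 4
p-value (upper-tail) = 0.12041
At α=0.1: p ≥ α → fail to reject H₀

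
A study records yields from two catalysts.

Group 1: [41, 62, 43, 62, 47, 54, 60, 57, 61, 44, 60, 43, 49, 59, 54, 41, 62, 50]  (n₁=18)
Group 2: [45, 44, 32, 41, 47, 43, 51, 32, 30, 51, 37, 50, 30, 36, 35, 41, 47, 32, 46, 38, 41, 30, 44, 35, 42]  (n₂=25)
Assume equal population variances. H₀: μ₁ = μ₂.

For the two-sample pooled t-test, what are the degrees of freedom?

df = n₁ + n₂ − 2 = 18 + 25 − 2 = 41

degrees of freedom = 41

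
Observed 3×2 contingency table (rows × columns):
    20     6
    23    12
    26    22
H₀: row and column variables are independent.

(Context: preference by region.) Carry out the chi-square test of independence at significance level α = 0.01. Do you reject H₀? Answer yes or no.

Row totals [26, 35, 48], col totals [69, 40], n=109
χ² = (20−16.46)²/16.46 + (6−9.54)²/9.54 + (23−22.16)²/22.16 + (12−12.84)²/12.84 + (26−30.39)²/30.39 + (22−17.61)²/17.61 = 3.8886
df = 2
p-value (upper-tail) = 0.14309
At α=0.01: p ≥ α → fail to reject H₀

reject H₀: no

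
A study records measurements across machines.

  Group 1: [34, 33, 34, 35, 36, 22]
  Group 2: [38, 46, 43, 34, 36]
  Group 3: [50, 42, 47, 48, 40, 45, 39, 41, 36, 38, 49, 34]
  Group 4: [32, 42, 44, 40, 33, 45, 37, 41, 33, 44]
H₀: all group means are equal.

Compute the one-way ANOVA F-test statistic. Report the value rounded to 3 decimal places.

Group means [32.33, 39.40, 42.42, 39.10], grand mean 39.121
SSB = Σnᵢ(x̄ᵢ−x̄)² = 407.165; SSW = ΣΣ(x−x̄ᵢ)² = 768.350
MSB = 407.165/3 = 135.7217; MSW = 768.350/29 = 26.4948
F = MSB/MSW = 5.1226
df = (3, 29)

test statistic = 5.123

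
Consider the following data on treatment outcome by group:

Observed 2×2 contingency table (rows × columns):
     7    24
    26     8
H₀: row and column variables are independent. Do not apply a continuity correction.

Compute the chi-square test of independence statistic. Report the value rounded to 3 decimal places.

test statistic = 18.841

Row totals [31, 34], col totals [33, 32], n=65
χ² = (7−15.74)²/15.74 + (24−15.26)²/15.26 + (26−17.26)²/17.26 + (8−16.74)²/16.74 = 18.8411
df = 1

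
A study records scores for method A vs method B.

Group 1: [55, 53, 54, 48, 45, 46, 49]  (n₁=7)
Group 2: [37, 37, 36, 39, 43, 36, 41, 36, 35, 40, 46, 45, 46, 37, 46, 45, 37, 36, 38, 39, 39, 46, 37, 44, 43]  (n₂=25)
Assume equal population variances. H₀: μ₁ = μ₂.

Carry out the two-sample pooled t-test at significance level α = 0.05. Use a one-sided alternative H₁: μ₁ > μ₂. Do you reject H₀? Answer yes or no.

reject H₀: yes

x̄₁=50.000, s₁=4.000, n₁=7
x̄₂=40.160, s₂=3.923, n₂=25
s_p² = [6·4.000² + 24·3.923²]/30 = 15.5120
SE = √(s_p²·(1/7+1/25)) = 1.6842
t = (50.000−40.160)/1.6842 = 5.8426
df = 30
p-value (one-sided, H₁ greater) = 0.00000
At α=0.05: p < α → reject H₀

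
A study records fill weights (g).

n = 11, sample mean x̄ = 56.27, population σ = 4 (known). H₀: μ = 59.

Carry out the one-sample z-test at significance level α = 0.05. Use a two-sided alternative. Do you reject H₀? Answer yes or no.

SE = σ/√n = 4/√11 = 1.2060
z = (x̄−μ₀)/SE = (56.27−59)/1.2060 = -2.2636
p-value (two-sided) = 0.02360
At α=0.05: p < α → reject H₀

reject H₀: yes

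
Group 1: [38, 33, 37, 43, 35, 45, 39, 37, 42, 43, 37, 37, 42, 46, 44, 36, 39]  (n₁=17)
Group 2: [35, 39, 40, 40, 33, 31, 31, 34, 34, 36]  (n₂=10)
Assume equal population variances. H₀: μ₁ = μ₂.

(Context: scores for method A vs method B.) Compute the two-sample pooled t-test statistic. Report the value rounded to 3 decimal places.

test statistic = 2.934

x̄₁=39.588, s₁=3.809, n₁=17
x̄₂=35.300, s₂=3.401, n₂=10
s_p² = [16·3.809² + 9·3.401²]/25 = 13.4487
SE = √(s_p²·(1/17+1/10)) = 1.4615
t = (39.588−35.300)/1.4615 = 2.9341
df = 25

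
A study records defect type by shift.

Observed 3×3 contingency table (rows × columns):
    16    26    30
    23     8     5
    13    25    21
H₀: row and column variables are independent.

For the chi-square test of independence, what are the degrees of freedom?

degrees of freedom = 4

df = (r−1)(c−1) = (3−1)·(3−1) = 4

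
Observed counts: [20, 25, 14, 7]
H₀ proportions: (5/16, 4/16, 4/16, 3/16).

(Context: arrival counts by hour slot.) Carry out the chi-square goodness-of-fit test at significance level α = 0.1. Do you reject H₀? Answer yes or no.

n = 66; E_i = n·p_i = [20.62, 16.50, 16.50, 12.38]
χ² = (20−20.62)²/20.62 + (25−16.50)²/16.50 + (14−16.50)²/16.50 + (7−12.38)²/12.38 = 7.1111
df = 3
p-value (upper-tail) = 0.06844
At α=0.1: p < α → reject H₀

reject H₀: yes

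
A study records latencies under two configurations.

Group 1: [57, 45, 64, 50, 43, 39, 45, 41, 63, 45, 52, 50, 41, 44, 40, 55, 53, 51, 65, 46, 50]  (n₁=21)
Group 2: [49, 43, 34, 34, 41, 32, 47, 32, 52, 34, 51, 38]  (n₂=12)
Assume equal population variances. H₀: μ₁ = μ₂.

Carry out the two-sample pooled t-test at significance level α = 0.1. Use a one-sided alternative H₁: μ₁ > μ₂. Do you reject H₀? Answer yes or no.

x̄₁=49.476, s₁=7.846, n₁=21
x̄₂=40.583, s₂=7.633, n₂=12
s_p² = [20·7.846² + 11·7.633²]/31 = 60.3921
SE = √(s_p²·(1/21+1/12)) = 2.8122
t = (49.476−40.583)/2.8122 = 3.1622
df = 31
p-value (one-sided, H₁ greater) = 0.00175
At α=0.1: p < α → reject H₀

reject H₀: yes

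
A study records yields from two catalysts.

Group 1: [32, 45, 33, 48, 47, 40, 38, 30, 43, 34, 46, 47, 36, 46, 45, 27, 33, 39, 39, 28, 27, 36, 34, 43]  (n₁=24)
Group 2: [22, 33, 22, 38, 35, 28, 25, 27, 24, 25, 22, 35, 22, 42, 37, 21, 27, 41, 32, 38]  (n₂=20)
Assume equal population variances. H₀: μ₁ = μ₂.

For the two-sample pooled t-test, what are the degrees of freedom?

df = n₁ + n₂ − 2 = 24 + 20 − 2 = 42

degrees of freedom = 42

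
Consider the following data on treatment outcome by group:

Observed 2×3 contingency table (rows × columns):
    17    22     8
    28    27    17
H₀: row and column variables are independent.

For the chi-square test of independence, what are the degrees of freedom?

degrees of freedom = 2

df = (r−1)(c−1) = (2−1)·(3−1) = 2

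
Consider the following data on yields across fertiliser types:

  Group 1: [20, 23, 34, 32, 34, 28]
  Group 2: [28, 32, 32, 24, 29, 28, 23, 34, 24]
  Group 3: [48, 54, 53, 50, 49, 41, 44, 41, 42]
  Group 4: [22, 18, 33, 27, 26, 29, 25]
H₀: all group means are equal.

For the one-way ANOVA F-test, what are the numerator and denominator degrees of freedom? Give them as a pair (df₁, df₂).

degrees of freedom = [3, 27]

k = 4 groups, N = 31 total
df = (k−1, N−k) = (4−1, 31−4) = (3, 27)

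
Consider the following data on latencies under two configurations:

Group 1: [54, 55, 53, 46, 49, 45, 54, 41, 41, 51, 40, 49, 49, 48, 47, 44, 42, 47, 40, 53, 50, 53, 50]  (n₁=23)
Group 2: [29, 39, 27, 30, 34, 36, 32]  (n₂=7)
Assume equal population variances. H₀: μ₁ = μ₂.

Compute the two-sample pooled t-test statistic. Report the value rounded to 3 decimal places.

x̄₁=47.870, s₁=4.808, n₁=23
x̄₂=32.429, s₂=4.198, n₂=7
s_p² = [22·4.808² + 6·4.198²]/28 = 21.9401
SE = √(s_p²·(1/23+1/7)) = 2.0219
t = (47.870−32.429)/2.0219 = 7.6367
df = 28

test statistic = 7.637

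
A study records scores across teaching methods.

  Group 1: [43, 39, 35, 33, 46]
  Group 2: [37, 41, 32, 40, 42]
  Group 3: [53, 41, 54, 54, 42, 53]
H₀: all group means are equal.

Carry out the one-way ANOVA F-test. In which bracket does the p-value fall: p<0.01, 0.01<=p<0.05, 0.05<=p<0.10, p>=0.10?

Group means [39.20, 38.40, 49.50], grand mean 42.812
SSB = Σnᵢ(x̄ᵢ−x̄)² = 430.938; SSW = ΣΣ(x−x̄ᵢ)² = 375.500
MSB = 430.938/2 = 215.4688; MSW = 375.500/13 = 28.8846
F = MSB/MSW = 7.4596
df = (2, 13)
p-value (upper-tail) = 0.00695
→ bracket: p<0.01

p-value bracket: p<0.01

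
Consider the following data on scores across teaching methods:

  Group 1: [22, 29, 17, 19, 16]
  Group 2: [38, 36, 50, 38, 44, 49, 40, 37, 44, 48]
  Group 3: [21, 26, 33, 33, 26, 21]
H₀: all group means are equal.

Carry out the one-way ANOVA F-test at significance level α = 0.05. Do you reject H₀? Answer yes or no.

reject H₀: yes

Group means [20.60, 42.40, 26.67], grand mean 32.714
SSB = Σnᵢ(x̄ᵢ−x̄)² = 1891.352; SSW = ΣΣ(x−x̄ᵢ)² = 506.933
MSB = 1891.352/2 = 945.6762; MSW = 506.933/18 = 28.1630
F = MSB/MSW = 33.5787
df = (2, 18)
p-value (upper-tail) = 0.00000
At α=0.05: p < α → reject H₀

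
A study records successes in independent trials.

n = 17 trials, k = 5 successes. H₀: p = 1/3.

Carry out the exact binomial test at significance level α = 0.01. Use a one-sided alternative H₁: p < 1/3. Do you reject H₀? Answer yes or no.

reject H₀: no

Exact binomial: n=17, k=5, p₀=1/3=0.3333
P(X≤5) from Σ C(n,i)·p₀^i·(1−p₀)^(n−i)
p-value (one-sided, H₁ less) = 0.47767
At α=0.01: p ≥ α → fail to reject H₀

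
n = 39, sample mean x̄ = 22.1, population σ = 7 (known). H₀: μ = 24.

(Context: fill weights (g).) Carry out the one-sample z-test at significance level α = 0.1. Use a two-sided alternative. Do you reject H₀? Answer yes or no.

reject H₀: yes

SE = σ/√n = 7/√39 = 1.1209
z = (x̄−μ₀)/SE = (22.1−24)/1.1209 = -1.6951
p-value (two-sided) = 0.09006
At α=0.1: p < α → reject H₀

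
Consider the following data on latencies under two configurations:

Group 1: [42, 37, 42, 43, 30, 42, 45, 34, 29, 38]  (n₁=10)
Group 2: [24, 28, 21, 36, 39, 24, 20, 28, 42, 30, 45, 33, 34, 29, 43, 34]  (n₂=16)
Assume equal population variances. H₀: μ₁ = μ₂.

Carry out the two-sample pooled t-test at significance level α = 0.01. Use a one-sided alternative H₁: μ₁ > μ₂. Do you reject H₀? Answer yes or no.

x̄₁=38.200, s₁=5.613, n₁=10
x̄₂=31.875, s₂=7.753, n₂=16
s_p² = [9·5.613² + 15·7.753²]/24 = 49.3896
SE = √(s_p²·(1/10+1/16)) = 2.8330
t = (38.200−31.875)/2.8330 = 2.2326
df = 24
p-value (one-sided, H₁ greater) = 0.01758
At α=0.01: p ≥ α → fail to reject H₀

reject H₀: no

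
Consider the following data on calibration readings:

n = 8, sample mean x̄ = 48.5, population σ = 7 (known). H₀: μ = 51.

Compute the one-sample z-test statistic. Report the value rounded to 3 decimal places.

test statistic = -1.010

SE = σ/√n = 7/√8 = 2.4749
z = (x̄−μ₀)/SE = (48.5−51)/2.4749 = -1.0102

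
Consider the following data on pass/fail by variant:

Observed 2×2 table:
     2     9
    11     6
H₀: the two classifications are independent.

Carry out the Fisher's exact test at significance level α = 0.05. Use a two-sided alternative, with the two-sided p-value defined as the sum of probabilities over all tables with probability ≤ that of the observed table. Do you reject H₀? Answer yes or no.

reject H₀: yes

Margins: r₁=11, r₂=17, c₁=13, c₂=15, n=28
p_obs = C(11,2)·C(17,11)/C(28,13); sum pmf over tables with pmf ≤ p_obs
p-value (two-sided) = 0.02376
At α=0.05: p < α → reject H₀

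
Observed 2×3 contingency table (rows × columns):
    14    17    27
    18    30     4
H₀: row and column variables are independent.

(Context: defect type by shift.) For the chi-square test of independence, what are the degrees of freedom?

degrees of freedom = 2

df = (r−1)(c−1) = (2−1)·(3−1) = 2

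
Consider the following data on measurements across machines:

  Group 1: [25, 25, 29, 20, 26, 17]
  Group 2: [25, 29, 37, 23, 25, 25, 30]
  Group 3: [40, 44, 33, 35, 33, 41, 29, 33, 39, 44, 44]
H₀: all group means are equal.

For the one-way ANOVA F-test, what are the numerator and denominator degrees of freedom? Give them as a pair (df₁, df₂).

k = 3 groups, N = 24 total
df = (k−1, N−k) = (3−1, 24−3) = (2, 21)

degrees of freedom = [2, 21]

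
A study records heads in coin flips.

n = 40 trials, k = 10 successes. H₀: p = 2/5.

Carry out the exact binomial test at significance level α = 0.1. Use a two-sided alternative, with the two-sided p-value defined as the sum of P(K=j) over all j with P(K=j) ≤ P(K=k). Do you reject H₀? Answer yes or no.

reject H₀: yes

Exact binomial: n=40, k=10, p₀=2/5=0.4000
P(X=j) = C(n,j)·p₀^j·(1−p₀)^(n−j); p = Σ P(X=j) over j with P(X=j) ≤ P(X=10)
p-value (two-sided) = 0.05413
At α=0.1: p < α → reject H₀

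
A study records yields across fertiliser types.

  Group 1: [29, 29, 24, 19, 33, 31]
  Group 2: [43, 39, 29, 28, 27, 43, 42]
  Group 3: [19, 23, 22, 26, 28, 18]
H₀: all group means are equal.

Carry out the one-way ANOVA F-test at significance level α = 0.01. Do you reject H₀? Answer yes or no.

Group means [27.50, 35.86, 22.67], grand mean 29.053
SSB = Σnᵢ(x̄ᵢ−x̄)² = 583.257; SSW = ΣΣ(x−x̄ᵢ)² = 543.690
MSB = 583.257/2 = 291.6284; MSW = 543.690/16 = 33.9807
F = MSB/MSW = 8.5822
df = (2, 16)
p-value (upper-tail) = 0.00293
At α=0.01: p < α → reject H₀

reject H₀: yes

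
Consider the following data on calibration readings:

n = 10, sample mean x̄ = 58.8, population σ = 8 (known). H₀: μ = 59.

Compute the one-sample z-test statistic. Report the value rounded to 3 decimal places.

test statistic = -0.079

SE = σ/√n = 8/√10 = 2.5298
z = (x̄−μ₀)/SE = (58.8−59)/2.5298 = -0.0791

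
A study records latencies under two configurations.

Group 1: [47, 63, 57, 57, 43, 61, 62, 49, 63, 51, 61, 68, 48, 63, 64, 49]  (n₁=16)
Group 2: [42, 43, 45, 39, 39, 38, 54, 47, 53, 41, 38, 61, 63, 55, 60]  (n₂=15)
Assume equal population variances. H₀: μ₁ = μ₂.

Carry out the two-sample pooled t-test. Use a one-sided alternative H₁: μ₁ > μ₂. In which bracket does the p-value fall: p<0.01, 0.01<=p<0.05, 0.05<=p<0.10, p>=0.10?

p-value bracket: p<0.01

x̄₁=56.625, s₁=7.632, n₁=16
x̄₂=47.867, s₂=8.983, n₂=15
s_p² = [15·7.632² + 14·8.983²]/29 = 69.0856
SE = √(s_p²·(1/16+1/15)) = 2.9872
t = (56.625−47.867)/2.9872 = 2.9319
df = 29
p-value (one-sided, H₁ greater) = 0.00326
→ bracket: p<0.01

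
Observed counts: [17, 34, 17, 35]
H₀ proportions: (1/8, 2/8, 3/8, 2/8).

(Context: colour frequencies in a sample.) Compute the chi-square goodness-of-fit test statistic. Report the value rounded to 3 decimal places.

test statistic = 19.395

n = 103; E_i = n·p_i = [12.88, 25.75, 38.62, 25.75]
χ² = (17−12.88)²/12.88 + (34−25.75)²/25.75 + (17−38.62)²/38.62 + (35−25.75)²/25.75 = 19.3948
df = 3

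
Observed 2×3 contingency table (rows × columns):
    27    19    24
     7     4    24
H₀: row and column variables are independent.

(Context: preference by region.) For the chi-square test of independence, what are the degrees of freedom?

degrees of freedom = 2

df = (r−1)(c−1) = (2−1)·(3−1) = 2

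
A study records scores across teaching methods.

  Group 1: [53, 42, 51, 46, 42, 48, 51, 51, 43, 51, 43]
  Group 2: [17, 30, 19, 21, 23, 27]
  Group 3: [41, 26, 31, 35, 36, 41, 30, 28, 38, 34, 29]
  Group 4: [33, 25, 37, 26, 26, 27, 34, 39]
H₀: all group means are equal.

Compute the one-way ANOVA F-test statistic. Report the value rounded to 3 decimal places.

Group means [47.36, 22.83, 33.55, 30.88], grand mean 35.389
SSB = Σnᵢ(x̄ᵢ−x̄)² = 2723.574; SSW = ΣΣ(x−x̄ᵢ)² = 784.981
MSB = 2723.574/3 = 907.8582; MSW = 784.981/32 = 24.5307
F = MSB/MSW = 37.0091
df = (3, 32)

test statistic = 37.009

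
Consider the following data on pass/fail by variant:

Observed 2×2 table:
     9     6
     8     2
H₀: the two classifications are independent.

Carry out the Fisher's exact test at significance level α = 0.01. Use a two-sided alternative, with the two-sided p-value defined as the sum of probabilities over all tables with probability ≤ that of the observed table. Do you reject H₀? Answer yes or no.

reject H₀: no

Margins: r₁=15, r₂=10, c₁=17, c₂=8, n=25
p_obs = C(15,9)·C(10,8)/C(25,17); sum pmf over tables with pmf ≤ p_obs
p-value (two-sided) = 0.40179
At α=0.01: p ≥ α → fail to reject H₀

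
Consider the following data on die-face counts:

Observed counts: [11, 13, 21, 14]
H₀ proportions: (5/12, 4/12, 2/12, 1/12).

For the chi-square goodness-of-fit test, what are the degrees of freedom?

df = k − 1 = 4 − 1 = 3

degrees of freedom = 3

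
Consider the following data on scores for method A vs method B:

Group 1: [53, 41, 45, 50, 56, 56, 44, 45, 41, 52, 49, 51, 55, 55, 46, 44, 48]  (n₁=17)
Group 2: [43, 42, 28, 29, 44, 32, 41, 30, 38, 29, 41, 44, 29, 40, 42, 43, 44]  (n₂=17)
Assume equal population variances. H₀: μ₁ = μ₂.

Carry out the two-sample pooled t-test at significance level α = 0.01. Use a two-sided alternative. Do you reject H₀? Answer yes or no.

x̄₁=48.882, s₁=5.122, n₁=17
x̄₂=37.588, s₂=6.384, n₂=17
s_p² = [16·5.122² + 16·6.384²]/32 = 33.4963
SE = √(s_p²·(1/17+1/17)) = 1.9851
t = (48.882−37.588)/1.9851 = 5.6894
df = 32
p-value (two-sided) = 0.00000
At α=0.01: p < α → reject H₀

reject H₀: yes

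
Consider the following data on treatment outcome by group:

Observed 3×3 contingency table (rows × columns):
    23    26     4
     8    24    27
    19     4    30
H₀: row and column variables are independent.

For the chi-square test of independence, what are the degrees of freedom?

degrees of freedom = 4

df = (r−1)(c−1) = (3−1)·(3−1) = 4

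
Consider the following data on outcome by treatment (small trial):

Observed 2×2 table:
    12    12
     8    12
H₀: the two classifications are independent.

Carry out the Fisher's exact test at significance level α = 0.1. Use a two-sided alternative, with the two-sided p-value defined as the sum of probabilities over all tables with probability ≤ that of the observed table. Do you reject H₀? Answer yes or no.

reject H₀: no

Margins: r₁=24, r₂=20, c₁=20, c₂=24, n=44
p_obs = C(24,12)·C(20,8)/C(44,20); sum pmf over tables with pmf ≤ p_obs
p-value (two-sided) = 0.55617
At α=0.1: p ≥ α → fail to reject H₀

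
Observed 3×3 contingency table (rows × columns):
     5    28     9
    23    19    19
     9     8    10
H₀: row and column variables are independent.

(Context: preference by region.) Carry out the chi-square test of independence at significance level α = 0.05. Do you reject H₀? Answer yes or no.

reject H₀: yes

Row totals [42, 61, 27], col totals [37, 55, 38], n=130
χ² = (5−11.95)²/11.95 + (28−17.77)²/17.77 + (9−12.28)²/12.28 + (23−17.36)²/17.36 + (19−25.81)²/25.81 + (19−17.83)²/17.83 + (9−7.68)²/7.68 + (8−11.42)²/11.42 + (10−7.89)²/7.89 = 16.3278
df = 4
p-value (upper-tail) = 0.00261
At α=0.05: p < α → reject H₀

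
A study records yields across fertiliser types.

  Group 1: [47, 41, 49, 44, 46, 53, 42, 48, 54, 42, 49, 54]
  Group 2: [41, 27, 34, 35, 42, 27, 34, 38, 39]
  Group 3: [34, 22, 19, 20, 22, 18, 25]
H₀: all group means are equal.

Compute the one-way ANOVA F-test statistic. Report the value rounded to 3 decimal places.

Group means [47.42, 35.22, 22.86], grand mean 37.357
SSB = Σnᵢ(x̄ᵢ−x̄)² = 2727.099; SSW = ΣΣ(x−x̄ᵢ)² = 653.329
MSB = 2727.099/2 = 1363.5496; MSW = 653.329/25 = 26.1332
F = MSB/MSW = 52.1770
df = (2, 25)

test statistic = 52.177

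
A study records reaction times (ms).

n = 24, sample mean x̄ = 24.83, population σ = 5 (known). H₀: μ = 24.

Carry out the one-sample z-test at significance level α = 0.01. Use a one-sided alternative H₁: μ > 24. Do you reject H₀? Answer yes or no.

reject H₀: no

SE = σ/√n = 5/√24 = 1.0206
z = (x̄−μ₀)/SE = (24.83−24)/1.0206 = 0.8132
p-value (one-sided, H₁ greater) = 0.20804
At α=0.01: p ≥ α → fail to reject H₀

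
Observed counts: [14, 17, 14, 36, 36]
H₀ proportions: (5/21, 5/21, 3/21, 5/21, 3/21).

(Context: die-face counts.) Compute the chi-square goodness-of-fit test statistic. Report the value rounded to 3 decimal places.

test statistic = 36.198

n = 117; E_i = n·p_i = [27.86, 27.86, 16.71, 27.86, 16.71]
χ² = (14−27.86)²/27.86 + (17−27.86)²/27.86 + (14−16.71)²/16.71 + (36−27.86)²/27.86 + (36−16.71)²/16.71 = 36.1983
df = 4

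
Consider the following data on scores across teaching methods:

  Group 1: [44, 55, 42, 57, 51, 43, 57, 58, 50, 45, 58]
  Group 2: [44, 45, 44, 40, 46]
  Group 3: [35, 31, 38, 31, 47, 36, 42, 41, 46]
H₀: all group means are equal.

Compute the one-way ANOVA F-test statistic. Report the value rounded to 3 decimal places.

Group means [50.91, 43.80, 38.56], grand mean 45.040
SSB = Σnᵢ(x̄ᵢ−x̄)² = 765.029; SSW = ΣΣ(x−x̄ᵢ)² = 715.931
MSB = 765.029/2 = 382.5143; MSW = 715.931/22 = 32.5423
F = MSB/MSW = 11.7544
df = (2, 22)

test statistic = 11.754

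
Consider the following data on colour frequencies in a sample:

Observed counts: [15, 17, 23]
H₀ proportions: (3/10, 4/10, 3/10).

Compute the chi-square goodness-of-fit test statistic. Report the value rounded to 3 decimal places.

n = 55; E_i = n·p_i = [16.50, 22.00, 16.50]
χ² = (15−16.50)²/16.50 + (17−22.00)²/22.00 + (23−16.50)²/16.50 = 3.8333
df = 2

test statistic = 3.833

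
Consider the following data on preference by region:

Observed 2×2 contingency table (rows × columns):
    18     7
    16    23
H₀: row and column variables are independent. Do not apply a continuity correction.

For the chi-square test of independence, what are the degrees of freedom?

df = (r−1)(c−1) = (2−1)·(2−1) = 1

degrees of freedom = 1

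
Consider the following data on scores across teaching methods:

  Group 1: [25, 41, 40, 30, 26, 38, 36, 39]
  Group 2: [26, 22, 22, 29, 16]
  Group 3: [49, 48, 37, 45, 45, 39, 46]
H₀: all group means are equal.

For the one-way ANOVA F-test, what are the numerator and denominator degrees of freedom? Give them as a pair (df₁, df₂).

degrees of freedom = [2, 17]

k = 3 groups, N = 20 total
df = (k−1, N−k) = (3−1, 20−3) = (2, 17)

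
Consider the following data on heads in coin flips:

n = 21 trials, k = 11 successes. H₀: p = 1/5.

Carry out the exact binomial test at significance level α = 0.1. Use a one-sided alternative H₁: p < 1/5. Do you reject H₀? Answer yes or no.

Exact binomial: n=21, k=11, p₀=1/5=0.2000
P(X≤11) from Σ C(n,i)·p₀^i·(1−p₀)^(n−i)
p-value (one-sided, H₁ less) = 0.99981
At α=0.1: p ≥ α → fail to reject H₀

reject H₀: no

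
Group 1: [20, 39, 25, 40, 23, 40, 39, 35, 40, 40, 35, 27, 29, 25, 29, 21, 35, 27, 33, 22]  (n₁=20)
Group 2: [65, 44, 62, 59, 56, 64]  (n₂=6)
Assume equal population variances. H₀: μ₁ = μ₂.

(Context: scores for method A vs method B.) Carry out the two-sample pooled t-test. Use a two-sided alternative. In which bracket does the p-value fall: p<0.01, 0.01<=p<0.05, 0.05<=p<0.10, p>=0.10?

x̄₁=31.200, s₁=7.186, n₁=20
x̄₂=58.333, s₂=7.763, n₂=6
s_p² = [19·7.186² + 5·7.763²]/24 = 53.4389
SE = √(s_p²·(1/20+1/6)) = 3.4027
t = (31.200−58.333)/3.4027 = -7.9740
df = 24
p-value (two-sided) = 0.00000
→ bracket: p<0.01

p-value bracket: p<0.01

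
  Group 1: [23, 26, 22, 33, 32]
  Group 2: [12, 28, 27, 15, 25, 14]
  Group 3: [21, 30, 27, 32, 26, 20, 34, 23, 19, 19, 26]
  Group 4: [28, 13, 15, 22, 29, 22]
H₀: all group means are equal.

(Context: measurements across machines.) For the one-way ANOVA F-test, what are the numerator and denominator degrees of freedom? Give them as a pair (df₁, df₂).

k = 4 groups, N = 28 total
df = (k−1, N−k) = (4−1, 28−4) = (3, 24)

degrees of freedom = [3, 24]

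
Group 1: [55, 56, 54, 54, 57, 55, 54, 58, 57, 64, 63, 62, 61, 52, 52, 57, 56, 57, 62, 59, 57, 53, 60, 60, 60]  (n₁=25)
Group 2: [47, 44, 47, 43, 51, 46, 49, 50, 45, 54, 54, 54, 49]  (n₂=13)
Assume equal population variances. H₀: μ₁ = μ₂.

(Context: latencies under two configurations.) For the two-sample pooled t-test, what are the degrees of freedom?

degrees of freedom = 36

df = n₁ + n₂ − 2 = 25 + 13 − 2 = 36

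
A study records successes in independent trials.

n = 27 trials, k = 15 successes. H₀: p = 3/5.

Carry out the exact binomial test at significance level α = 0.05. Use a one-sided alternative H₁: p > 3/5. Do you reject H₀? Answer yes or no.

reject H₀: no

Exact binomial: n=27, k=15, p₀=3/5=0.6000
P(X≥15) from Σ C(n,i)·p₀^i·(1−p₀)^(n−i)
p-value (one-sided, H₁ greater) = 0.74986
At α=0.05: p ≥ α → fail to reject H₀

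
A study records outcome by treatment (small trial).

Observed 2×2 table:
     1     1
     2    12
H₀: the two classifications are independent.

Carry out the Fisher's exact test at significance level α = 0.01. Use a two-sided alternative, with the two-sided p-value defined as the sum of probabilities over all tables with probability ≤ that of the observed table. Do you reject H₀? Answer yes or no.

reject H₀: no

Margins: r₁=2, r₂=14, c₁=3, c₂=13, n=16
p_obs = C(2,1)·C(14,2)/C(16,3); sum pmf over tables with pmf ≤ p_obs
p-value (two-sided) = 0.35000
At α=0.01: p ≥ α → fail to reject H₀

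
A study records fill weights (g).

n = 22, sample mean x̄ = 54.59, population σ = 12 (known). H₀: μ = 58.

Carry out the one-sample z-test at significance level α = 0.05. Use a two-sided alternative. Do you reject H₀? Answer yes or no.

reject H₀: no

SE = σ/√n = 12/√22 = 2.5584
z = (x̄−μ₀)/SE = (54.59−58)/2.5584 = -1.3329
p-value (two-sided) = 0.18258
At α=0.05: p ≥ α → fail to reject H₀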